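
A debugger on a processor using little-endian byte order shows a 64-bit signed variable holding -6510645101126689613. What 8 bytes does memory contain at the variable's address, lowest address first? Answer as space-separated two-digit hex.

B3 DC B4 80 C6 8A A5 A5

Two's complement of -6510645101126689613 in 64 bits: 6510645101126689613 = 0x5A5A75397F4B234D; invert → 0xA5A58AC680B4DCB2; add 1 → 0xA5A58AC680B4DCB3.
Split into bytes (most-significant first): A5 A5 8A C6 80 B4 DC B3.
In little-endian order the low byte comes first in memory.
So at ascending addresses the bytes are B3 DC B4 80 C6 8A A5 A5.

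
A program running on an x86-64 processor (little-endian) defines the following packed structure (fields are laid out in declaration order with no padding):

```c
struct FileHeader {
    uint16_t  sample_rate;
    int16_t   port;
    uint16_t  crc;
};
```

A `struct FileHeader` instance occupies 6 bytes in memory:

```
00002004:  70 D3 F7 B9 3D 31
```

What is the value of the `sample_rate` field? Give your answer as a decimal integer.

`sample_rate` is the first field, at byte offset 0, occupying 2 bytes.
Bytes at offsets 0..1: 70 D3.
Little-endian: lowest address holds the least-significant byte.
Reassemble most-significant byte first: D3 70 → 0xD370.
0xD370 = 54128.

54128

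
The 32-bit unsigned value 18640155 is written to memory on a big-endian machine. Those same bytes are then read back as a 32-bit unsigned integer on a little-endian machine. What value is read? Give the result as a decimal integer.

18640155 in 32-bit hexadecimal is 0x011C6D1B.
Stored big-endian, the bytes at ascending addresses are 01 1C 6D 1B.
Read back as little-endian, the first byte is least significant, giving 0x1B6D1C01.
0x1B6D1C01 = 460135425.

460135425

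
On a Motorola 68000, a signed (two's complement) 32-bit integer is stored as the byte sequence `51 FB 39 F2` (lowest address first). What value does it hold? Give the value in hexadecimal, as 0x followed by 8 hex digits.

In big-endian order the high byte comes first in memory.
The bytes are already most-significant first: 0x51FB39F2.

0x51FB39F2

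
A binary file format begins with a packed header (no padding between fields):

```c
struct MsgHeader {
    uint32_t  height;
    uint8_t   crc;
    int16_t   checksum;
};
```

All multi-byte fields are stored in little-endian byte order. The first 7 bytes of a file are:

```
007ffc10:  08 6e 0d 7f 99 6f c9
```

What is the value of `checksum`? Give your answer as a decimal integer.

`checksum` follows `height` (4 B), `crc` (1 B), so it starts at offset 4 + 1 = 5 and occupies 2 bytes.
Bytes at offsets 5..6: 6F C9.
Little-endian: lowest address holds the least-significant byte.
Reassemble most-significant byte first: C9 6F → 0xC96F.
Top bit is set, so as a signed 16-bit value this is 0xC96F − 2^16 = -13969.

-13969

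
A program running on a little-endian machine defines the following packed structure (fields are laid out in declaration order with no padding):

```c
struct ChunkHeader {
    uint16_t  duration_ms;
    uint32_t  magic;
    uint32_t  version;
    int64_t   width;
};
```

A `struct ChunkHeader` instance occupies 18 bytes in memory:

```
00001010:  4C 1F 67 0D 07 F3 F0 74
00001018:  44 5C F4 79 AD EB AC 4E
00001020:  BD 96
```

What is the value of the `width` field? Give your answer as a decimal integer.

`width` follows `duration_ms` (2 B), `magic` (4 B), `version` (4 B), so it starts at offset 2 + 4 + 4 = 10 and occupies 8 bytes.
Bytes at offsets 10..17: F4 79 AD EB AC 4E BD 96.
Little-endian: lowest address holds the least-significant byte.
Reassemble most-significant byte first: 96 BD 4E AC EB AD 79 F4 → 0x96BD4EACEBAD79F4.
Top bit is set, so as a signed 64-bit value this is 0x96BD4EACEBAD79F4 − 2^64 = -7584819692826691084.

-7584819692826691084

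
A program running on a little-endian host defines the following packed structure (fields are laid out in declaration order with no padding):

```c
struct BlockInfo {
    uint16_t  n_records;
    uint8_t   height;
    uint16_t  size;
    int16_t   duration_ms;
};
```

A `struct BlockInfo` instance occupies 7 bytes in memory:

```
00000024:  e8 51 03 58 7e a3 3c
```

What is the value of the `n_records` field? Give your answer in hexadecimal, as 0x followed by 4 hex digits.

0x51E8

`n_records` is the first field, at byte offset 0, occupying 2 bytes.
Bytes at offsets 0..1: E8 51.
Little-endian: lowest address holds the least-significant byte.
Reassemble most-significant byte first: 51 E8 → 0x51E8.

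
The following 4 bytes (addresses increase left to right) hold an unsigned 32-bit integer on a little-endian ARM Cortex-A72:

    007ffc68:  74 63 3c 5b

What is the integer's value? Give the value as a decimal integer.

Little-endian stores the least-significant byte at the lowest address.
Reassemble most-significant byte first: 5B 3C 63 74 → 0x5B3C6374.
0x5B3C6374 = 1530684276.

1530684276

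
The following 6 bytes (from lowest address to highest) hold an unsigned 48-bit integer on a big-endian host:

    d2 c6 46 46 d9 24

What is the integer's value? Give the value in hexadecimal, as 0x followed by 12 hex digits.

Big-endian: lowest address holds the most-significant byte.
The bytes are already most-significant first: 0xD2C64646D924.

0xD2C64646D924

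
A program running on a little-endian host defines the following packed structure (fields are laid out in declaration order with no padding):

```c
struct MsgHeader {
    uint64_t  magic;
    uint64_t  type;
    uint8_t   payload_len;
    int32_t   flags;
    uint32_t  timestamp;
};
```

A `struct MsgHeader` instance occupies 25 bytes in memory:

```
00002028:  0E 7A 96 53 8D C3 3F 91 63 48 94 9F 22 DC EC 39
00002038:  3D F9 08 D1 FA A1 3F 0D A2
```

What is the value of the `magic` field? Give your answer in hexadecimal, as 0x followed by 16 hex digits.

`magic` is the first field, at byte offset 0, occupying 8 bytes.
Bytes at offsets 0..7: 0E 7A 96 53 8D C3 3F 91.
In little-endian order the low byte comes first in memory.
Reassemble most-significant byte first: 91 3F C3 8D 53 96 7A 0E → 0x913FC38D53967A0E.

0x913FC38D53967A0E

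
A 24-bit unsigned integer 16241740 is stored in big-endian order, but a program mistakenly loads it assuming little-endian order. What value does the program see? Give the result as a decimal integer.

16241740 in 24-bit hexadecimal is 0xF7D44C.
Stored big-endian, the bytes at ascending addresses are F7 D4 4C.
Read back as little-endian, the first byte is least significant, giving 0x4CD4F7.
0x4CD4F7 = 5035255.

5035255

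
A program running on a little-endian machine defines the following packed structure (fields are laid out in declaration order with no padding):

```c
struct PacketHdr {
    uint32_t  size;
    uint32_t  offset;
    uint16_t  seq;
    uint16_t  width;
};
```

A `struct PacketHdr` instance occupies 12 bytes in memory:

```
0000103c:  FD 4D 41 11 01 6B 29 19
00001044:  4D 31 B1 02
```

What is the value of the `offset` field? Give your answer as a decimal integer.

`offset` follows `size` (4 bytes), so it starts at byte offset 4 and occupies 4 bytes.
Bytes at offsets 4..7: 01 6B 29 19.
Little-endian: lowest address holds the least-significant byte.
Reassemble most-significant byte first: 19 29 6B 01 → 0x19296B01.
0x19296B01 = 422144769.

422144769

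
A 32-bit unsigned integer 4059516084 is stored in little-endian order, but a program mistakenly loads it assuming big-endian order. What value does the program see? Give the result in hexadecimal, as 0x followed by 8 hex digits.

0xB44CF7F1

4059516084 in 32-bit hexadecimal is 0xF1F74CB4.
Stored little-endian, the bytes at ascending addresses are B4 4C F7 F1.
Read back as big-endian, the last byte is least significant, giving 0xB44CF7F1.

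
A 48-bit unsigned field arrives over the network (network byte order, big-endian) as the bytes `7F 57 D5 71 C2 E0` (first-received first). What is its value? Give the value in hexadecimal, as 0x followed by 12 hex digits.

0x7F57D571C2E0

Big-endian: lowest address holds the most-significant byte.
The bytes are already most-significant first: 0x7F57D571C2E0.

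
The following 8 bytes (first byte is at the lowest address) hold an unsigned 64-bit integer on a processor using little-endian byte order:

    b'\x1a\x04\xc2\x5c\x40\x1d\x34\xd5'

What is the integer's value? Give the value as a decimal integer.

In little-endian order the low byte comes first in memory.
Reassemble most-significant byte first: D5 34 1D 40 5C C2 04 1A → 0xD5341D405CC2041A.
0xD5341D405CC2041A = 15362936391138935834.

15362936391138935834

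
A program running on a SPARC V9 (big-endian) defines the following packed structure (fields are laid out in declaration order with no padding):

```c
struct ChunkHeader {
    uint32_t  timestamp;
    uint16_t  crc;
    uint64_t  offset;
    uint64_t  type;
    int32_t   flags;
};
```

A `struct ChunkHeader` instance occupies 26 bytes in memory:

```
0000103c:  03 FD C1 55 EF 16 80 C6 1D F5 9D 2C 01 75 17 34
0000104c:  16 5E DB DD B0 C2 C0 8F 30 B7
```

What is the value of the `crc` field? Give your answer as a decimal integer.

`crc` follows `timestamp` (4 bytes), so it starts at byte offset 4 and occupies 2 bytes.
Bytes at offsets 4..5: EF 16.
Big-endian: lowest address holds the most-significant byte.
The bytes are already most-significant first: 0xEF16.
0xEF16 = 61206.

61206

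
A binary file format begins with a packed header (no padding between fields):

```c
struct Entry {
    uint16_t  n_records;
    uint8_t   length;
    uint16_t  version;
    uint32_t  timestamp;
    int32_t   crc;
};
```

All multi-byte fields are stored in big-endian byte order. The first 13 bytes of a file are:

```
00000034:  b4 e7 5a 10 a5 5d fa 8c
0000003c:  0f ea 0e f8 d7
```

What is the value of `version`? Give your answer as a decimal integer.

`version` follows `n_records` (2 B), `length` (1 B), so it starts at offset 2 + 1 = 3 and occupies 2 bytes.
Bytes at offsets 3..4: 10 A5.
Big-endian: lowest address holds the most-significant byte.
The bytes are already most-significant first: 0x10A5.
0x10A5 = 4261.

4261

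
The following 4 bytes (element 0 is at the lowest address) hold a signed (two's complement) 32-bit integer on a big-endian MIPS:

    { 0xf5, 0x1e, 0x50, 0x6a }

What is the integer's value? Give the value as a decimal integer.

Big-endian stores the most-significant byte at the lowest address.
The bytes are already most-significant first: 0xF51E506A.
Top bit is set, so as a signed 32-bit value this is 0xF51E506A − 2^32 = -182562710.

-182562710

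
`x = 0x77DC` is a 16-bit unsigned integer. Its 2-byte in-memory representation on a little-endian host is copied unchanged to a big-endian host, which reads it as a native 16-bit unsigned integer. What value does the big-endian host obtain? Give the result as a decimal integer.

56439

Stored little-endian, the bytes at ascending addresses are DC 77.
Read back as big-endian, the last byte is least significant, giving 0xDC77.
0xDC77 = 56439.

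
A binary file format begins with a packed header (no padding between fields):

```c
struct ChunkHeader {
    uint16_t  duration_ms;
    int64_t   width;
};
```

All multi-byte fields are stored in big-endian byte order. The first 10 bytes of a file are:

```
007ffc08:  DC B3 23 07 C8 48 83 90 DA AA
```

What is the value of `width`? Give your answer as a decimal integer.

2524206329934961322

`width` follows `duration_ms` (2 bytes), so it starts at byte offset 2 and occupies 8 bytes.
Bytes at offsets 2..9: 23 07 C8 48 83 90 DA AA.
In big-endian order the high byte comes first in memory.
The bytes are already most-significant first: 0x2307C8488390DAAA.
0x2307C8488390DAAA = 2524206329934961322.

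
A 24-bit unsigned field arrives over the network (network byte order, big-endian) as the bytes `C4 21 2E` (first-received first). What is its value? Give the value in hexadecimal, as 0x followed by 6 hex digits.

Big-endian stores the most-significant byte at the lowest address.
The bytes are already most-significant first: 0xC4212E.

0xC4212E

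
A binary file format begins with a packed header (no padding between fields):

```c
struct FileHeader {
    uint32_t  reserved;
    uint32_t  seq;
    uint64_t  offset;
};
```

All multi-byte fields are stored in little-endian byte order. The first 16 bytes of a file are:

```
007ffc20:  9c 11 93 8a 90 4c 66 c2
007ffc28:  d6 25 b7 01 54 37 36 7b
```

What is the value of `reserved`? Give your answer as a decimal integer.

2324894108

`reserved` is the first field, at byte offset 0, occupying 4 bytes.
Bytes at offsets 0..3: 9C 11 93 8A.
Little-endian: lowest address holds the least-significant byte.
Reassemble most-significant byte first: 8A 93 11 9C → 0x8A93119C.
0x8A93119C = 2324894108.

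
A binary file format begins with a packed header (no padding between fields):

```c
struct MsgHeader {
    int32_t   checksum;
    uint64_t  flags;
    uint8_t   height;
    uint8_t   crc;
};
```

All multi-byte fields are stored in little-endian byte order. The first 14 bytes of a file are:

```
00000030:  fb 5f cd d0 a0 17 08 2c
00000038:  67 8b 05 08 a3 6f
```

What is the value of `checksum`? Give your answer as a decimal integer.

-791846917

`checksum` is the first field, at byte offset 0, occupying 4 bytes.
Bytes at offsets 0..3: FB 5F CD D0.
In little-endian order the low byte comes first in memory.
Reassemble most-significant byte first: D0 CD 5F FB → 0xD0CD5FFB.
Top bit is set, so as a signed 32-bit value this is 0xD0CD5FFB − 2^32 = -791846917.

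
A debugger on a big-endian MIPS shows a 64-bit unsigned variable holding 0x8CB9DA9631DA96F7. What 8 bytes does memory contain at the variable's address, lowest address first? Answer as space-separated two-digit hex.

8C B9 DA 96 31 DA 96 F7

Split into bytes (most-significant first): 8C B9 DA 96 31 DA 96 F7.
Big-endian stores the most-significant byte at the lowest address.
So the memory order matches the most-significant-first order: 8C B9 DA 96 31 DA 96 F7.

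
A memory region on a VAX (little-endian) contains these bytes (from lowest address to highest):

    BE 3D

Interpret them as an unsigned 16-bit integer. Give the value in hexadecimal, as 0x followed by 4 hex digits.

Little-endian stores the least-significant byte at the lowest address.
Reassemble most-significant byte first: 3D BE → 0x3DBE.

0x3DBE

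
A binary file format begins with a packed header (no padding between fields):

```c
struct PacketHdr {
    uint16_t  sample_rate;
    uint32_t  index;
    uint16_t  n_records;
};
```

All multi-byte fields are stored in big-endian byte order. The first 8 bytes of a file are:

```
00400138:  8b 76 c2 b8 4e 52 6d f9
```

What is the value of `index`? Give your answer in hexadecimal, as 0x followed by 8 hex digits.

0xC2B84E52

`index` follows `sample_rate` (2 bytes), so it starts at byte offset 2 and occupies 4 bytes.
Bytes at offsets 2..5: C2 B8 4E 52.
Big-endian: lowest address holds the most-significant byte.
The bytes are already most-significant first: 0xC2B84E52.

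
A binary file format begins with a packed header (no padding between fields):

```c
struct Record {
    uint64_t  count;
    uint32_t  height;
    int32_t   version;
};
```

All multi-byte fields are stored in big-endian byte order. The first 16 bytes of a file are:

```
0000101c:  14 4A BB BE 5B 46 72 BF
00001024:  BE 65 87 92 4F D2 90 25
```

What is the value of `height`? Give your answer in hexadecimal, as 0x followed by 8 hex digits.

`height` follows `count` (8 bytes), so it starts at byte offset 8 and occupies 4 bytes.
Bytes at offsets 8..11: BE 65 87 92.
Big-endian: lowest address holds the most-significant byte.
The bytes are already most-significant first: 0xBE658792.

0xBE658792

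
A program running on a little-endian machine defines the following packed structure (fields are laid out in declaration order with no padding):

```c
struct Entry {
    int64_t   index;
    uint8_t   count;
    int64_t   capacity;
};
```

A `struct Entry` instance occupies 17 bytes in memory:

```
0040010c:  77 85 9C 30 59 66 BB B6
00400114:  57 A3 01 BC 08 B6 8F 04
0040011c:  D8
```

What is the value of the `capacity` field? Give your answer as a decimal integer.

-2881019849616916061

`capacity` follows `index` (8 B), `count` (1 B), so it starts at offset 8 + 1 = 9 and occupies 8 bytes.
Bytes at offsets 9..16: A3 01 BC 08 B6 8F 04 D8.
Little-endian stores the least-significant byte at the lowest address.
Reassemble most-significant byte first: D8 04 8F B6 08 BC 01 A3 → 0xD8048FB608BC01A3.
Top bit is set, so as a signed 64-bit value this is 0xD8048FB608BC01A3 − 2^64 = -2881019849616916061.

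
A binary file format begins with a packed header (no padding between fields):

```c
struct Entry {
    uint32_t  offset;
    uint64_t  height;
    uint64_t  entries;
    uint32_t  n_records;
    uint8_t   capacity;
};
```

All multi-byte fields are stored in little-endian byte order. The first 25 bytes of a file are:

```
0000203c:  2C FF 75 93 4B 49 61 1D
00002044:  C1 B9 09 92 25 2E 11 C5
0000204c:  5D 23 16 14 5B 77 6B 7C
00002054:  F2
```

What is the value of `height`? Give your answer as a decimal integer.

10523146243400616267

`height` follows `offset` (4 bytes), so it starts at byte offset 4 and occupies 8 bytes.
Bytes at offsets 4..11: 4B 49 61 1D C1 B9 09 92.
In little-endian order the low byte comes first in memory.
Reassemble most-significant byte first: 92 09 B9 C1 1D 61 49 4B → 0x9209B9C11D61494B.
0x9209B9C11D61494B = 10523146243400616267.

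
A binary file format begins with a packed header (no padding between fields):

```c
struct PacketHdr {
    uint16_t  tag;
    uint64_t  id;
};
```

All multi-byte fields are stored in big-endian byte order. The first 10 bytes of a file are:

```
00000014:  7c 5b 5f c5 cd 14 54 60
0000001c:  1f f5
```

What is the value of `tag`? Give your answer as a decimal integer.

`tag` is the first field, at byte offset 0, occupying 2 bytes.
Bytes at offsets 0..1: 7C 5B.
Big-endian stores the most-significant byte at the lowest address.
The bytes are already most-significant first: 0x7C5B.
0x7C5B = 31835.

31835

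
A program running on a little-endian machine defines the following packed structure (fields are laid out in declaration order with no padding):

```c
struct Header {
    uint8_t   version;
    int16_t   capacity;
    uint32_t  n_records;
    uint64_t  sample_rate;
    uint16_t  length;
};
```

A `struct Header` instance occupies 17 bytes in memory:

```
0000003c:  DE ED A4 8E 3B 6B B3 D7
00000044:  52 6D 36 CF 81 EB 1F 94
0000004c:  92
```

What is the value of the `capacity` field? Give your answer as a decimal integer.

-23315

`capacity` follows `version` (1 byte), so it starts at byte offset 1 and occupies 2 bytes.
Bytes at offsets 1..2: ED A4.
Little-endian stores the least-significant byte at the lowest address.
Reassemble most-significant byte first: A4 ED → 0xA4ED.
Top bit is set, so as a signed 16-bit value this is 0xA4ED − 2^16 = -23315.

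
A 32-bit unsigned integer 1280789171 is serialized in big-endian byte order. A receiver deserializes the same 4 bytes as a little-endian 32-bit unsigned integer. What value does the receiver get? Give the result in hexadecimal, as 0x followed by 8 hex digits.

0xB34A574C

1280789171 in 32-bit hexadecimal is 0x4C574AB3.
Stored big-endian, the bytes at ascending addresses are 4C 57 4A B3.
Read back as little-endian, the first byte is least significant, giving 0xB34A574C.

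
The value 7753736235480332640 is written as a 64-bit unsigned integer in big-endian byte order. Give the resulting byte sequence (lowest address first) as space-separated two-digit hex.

7753736235480332640 in hexadecimal, padded to 64 bits, is 0x6B9ACE066DE13960.
Split into bytes (most-significant first): 6B 9A CE 06 6D E1 39 60.
In big-endian order the high byte comes first in memory.
So the memory order matches the most-significant-first order: 6B 9A CE 06 6D E1 39 60.

6B 9A CE 06 6D E1 39 60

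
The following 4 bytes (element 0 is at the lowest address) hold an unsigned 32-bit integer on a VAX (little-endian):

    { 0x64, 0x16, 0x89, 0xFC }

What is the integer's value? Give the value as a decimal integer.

Little-endian: lowest address holds the least-significant byte.
Reassemble most-significant byte first: FC 89 16 64 → 0xFC891664.
0xFC891664 = 4236842596.

4236842596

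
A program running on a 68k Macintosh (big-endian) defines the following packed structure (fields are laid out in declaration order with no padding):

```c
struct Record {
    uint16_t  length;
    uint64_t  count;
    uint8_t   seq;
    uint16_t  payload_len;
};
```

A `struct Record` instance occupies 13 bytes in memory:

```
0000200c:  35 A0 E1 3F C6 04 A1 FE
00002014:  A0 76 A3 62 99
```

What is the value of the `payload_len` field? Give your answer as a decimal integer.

`payload_len` follows `length` (2 B), `count` (8 B), `seq` (1 B), so it starts at offset 2 + 8 + 1 = 11 and occupies 2 bytes.
Bytes at offsets 11..12: 62 99.
In big-endian order the high byte comes first in memory.
The bytes are already most-significant first: 0x6299.
0x6299 = 25241.

25241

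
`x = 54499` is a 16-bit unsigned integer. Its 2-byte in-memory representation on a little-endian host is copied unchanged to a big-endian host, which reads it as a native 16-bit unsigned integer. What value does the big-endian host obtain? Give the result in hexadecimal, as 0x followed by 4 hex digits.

0xE3D4

54499 in 16-bit hexadecimal is 0xD4E3.
Stored little-endian, the bytes at ascending addresses are E3 D4.
Read back as big-endian, the last byte is least significant, giving 0xE3D4.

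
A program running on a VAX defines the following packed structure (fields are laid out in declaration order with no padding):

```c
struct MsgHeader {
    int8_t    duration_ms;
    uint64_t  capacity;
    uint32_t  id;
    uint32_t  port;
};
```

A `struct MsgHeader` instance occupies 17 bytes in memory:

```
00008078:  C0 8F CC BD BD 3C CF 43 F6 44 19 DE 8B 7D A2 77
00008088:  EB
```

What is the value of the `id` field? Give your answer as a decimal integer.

2346588484

`id` follows `duration_ms` (1 B), `capacity` (8 B), so it starts at offset 1 + 8 = 9 and occupies 4 bytes.
Bytes at offsets 9..12: 44 19 DE 8B.
Little-endian: lowest address holds the least-significant byte.
Reassemble most-significant byte first: 8B DE 19 44 → 0x8BDE1944.
0x8BDE1944 = 2346588484.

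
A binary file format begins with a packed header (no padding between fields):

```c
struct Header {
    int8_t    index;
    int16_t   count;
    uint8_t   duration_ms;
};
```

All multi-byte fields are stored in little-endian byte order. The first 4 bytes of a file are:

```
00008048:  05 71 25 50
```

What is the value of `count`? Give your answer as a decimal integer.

9585

`count` follows `index` (1 byte), so it starts at byte offset 1 and occupies 2 bytes.
Bytes at offsets 1..2: 71 25.
In little-endian order the low byte comes first in memory.
Reassemble most-significant byte first: 25 71 → 0x2571.
0x2571 = 9585.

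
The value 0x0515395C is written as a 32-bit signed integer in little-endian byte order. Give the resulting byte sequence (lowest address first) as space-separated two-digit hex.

Split into bytes (most-significant first): 05 15 39 5C.
Little-endian: lowest address holds the least-significant byte.
So at ascending addresses the bytes are 5C 39 15 05.

5C 39 15 05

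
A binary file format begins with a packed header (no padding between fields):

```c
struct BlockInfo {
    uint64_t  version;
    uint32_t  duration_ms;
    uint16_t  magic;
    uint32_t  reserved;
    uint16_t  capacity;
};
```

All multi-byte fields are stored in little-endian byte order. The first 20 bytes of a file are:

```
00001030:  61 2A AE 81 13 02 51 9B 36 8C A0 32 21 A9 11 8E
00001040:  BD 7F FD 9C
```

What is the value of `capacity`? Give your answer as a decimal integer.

`capacity` follows `version` (8 B), `duration_ms` (4 B), `magic` (2 B), `reserved` (4 B), so it starts at offset 8 + 4 + 2 + 4 = 18 and occupies 2 bytes.
Bytes at offsets 18..19: FD 9C.
In little-endian order the low byte comes first in memory.
Reassemble most-significant byte first: 9C FD → 0x9CFD.
0x9CFD = 40189.

40189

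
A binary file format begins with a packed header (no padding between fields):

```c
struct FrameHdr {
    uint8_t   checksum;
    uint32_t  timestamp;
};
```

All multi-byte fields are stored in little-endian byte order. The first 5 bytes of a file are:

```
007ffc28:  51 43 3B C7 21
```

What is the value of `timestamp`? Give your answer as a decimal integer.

`timestamp` follows `checksum` (1 byte), so it starts at byte offset 1 and occupies 4 bytes.
Bytes at offsets 1..4: 43 3B C7 21.
Little-endian: lowest address holds the least-significant byte.
Reassemble most-significant byte first: 21 C7 3B 43 → 0x21C73B43.
0x21C73B43 = 566704963.

566704963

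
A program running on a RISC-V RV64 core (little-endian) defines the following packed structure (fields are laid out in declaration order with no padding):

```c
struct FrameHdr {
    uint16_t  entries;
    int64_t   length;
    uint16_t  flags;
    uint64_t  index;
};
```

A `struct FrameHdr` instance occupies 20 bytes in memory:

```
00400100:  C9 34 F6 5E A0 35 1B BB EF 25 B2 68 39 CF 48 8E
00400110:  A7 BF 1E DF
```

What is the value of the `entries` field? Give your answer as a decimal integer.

`entries` is the first field, at byte offset 0, occupying 2 bytes.
Bytes at offsets 0..1: C9 34.
In little-endian order the low byte comes first in memory.
Reassemble most-significant byte first: 34 C9 → 0x34C9.
0x34C9 = 13513.

13513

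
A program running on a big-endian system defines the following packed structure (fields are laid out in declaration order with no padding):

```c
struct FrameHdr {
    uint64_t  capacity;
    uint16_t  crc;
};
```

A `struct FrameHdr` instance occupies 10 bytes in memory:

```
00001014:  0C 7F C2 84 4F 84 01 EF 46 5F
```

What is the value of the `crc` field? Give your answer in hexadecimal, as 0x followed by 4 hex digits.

0x465F

`crc` follows `capacity` (8 bytes), so it starts at byte offset 8 and occupies 2 bytes.
Bytes at offsets 8..9: 46 5F.
Big-endian: lowest address holds the most-significant byte.
The bytes are already most-significant first: 0x465F.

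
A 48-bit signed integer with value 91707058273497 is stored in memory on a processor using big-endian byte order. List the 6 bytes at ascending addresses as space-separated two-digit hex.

91707058273497 in hexadecimal, padded to 48 bits, is 0x536836A1BCD9.
Split into bytes (most-significant first): 53 68 36 A1 BC D9.
Big-endian stores the most-significant byte at the lowest address.
So the memory order matches the most-significant-first order: 53 68 36 A1 BC D9.

53 68 36 A1 BC D9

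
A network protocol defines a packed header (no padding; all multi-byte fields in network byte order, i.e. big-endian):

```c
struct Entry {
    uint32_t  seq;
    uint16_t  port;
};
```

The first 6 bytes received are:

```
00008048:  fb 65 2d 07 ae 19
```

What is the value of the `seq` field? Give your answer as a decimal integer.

`seq` is the first field, at byte offset 0, occupying 4 bytes.
Bytes at offsets 0..3: FB 65 2D 07.
In big-endian order the high byte comes first in memory.
The bytes are already most-significant first: 0xFB652D07.
0xFB652D07 = 4217711879.

4217711879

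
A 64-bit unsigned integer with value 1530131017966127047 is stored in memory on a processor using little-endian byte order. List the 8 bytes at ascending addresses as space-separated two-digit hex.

C7 87 AD C9 0D 1E 3C 15

1530131017966127047 in hexadecimal, padded to 64 bits, is 0x153C1E0DC9AD87C7.
Split into bytes (most-significant first): 15 3C 1E 0D C9 AD 87 C7.
In little-endian order the low byte comes first in memory.
So at ascending addresses the bytes are C7 87 AD C9 0D 1E 3C 15.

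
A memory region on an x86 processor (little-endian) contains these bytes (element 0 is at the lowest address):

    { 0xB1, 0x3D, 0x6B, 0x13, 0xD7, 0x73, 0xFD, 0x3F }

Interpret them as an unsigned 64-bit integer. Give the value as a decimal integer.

4610968961078214065

Little-endian: lowest address holds the least-significant byte.
Reassemble most-significant byte first: 3F FD 73 D7 13 6B 3D B1 → 0x3FFD73D7136B3DB1.
0x3FFD73D7136B3DB1 = 4610968961078214065.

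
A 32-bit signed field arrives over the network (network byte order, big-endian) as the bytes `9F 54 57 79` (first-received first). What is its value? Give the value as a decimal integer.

Big-endian: lowest address holds the most-significant byte.
The bytes are already most-significant first: 0x9F545779.
Top bit is set, so as a signed 32-bit value this is 0x9F545779 − 2^32 = -1621862535.

-1621862535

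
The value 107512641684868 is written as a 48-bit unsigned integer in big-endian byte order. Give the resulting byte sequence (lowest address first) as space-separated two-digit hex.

61 C8 3C D1 05 84

107512641684868 in hexadecimal, padded to 48 bits, is 0x61C83CD10584.
Split into bytes (most-significant first): 61 C8 3C D1 05 84.
In big-endian order the high byte comes first in memory.
So the memory order matches the most-significant-first order: 61 C8 3C D1 05 84.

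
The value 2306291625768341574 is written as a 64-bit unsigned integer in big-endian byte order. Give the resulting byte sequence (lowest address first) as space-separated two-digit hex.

20 01 98 03 AE 61 50 46

2306291625768341574 in hexadecimal, padded to 64 bits, is 0x20019803AE615046.
Split into bytes (most-significant first): 20 01 98 03 AE 61 50 46.
Big-endian stores the most-significant byte at the lowest address.
So the memory order matches the most-significant-first order: 20 01 98 03 AE 61 50 46.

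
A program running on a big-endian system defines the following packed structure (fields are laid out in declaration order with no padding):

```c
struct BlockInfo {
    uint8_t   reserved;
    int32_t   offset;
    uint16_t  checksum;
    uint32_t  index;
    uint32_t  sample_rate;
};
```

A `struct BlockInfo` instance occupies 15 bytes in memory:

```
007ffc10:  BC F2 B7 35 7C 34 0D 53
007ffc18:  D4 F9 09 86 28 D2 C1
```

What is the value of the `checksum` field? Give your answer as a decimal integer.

`checksum` follows `reserved` (1 B), `offset` (4 B), so it starts at offset 1 + 4 = 5 and occupies 2 bytes.
Bytes at offsets 5..6: 34 0D.
Big-endian: lowest address holds the most-significant byte.
The bytes are already most-significant first: 0x340D.
0x340D = 13325.

13325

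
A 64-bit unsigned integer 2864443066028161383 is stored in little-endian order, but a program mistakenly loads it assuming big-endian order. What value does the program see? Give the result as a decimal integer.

7456255390385946663

2864443066028161383 in 64-bit hexadecimal is 0x27C08BCAC5F07967.
Stored little-endian, the bytes at ascending addresses are 67 79 F0 C5 CA 8B C0 27.
Read back as big-endian, the last byte is least significant, giving 0x6779F0C5CA8BC027.
0x6779F0C5CA8BC027 = 7456255390385946663.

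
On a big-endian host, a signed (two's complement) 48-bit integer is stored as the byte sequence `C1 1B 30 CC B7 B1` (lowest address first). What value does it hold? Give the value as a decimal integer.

Big-endian stores the most-significant byte at the lowest address.
The bytes are already most-significant first: 0xC11B30CCB7B1.
Top bit is set, so as a signed 48-bit value this is 0xC11B30CCB7B1 − 2^48 = -69152449710159.

-69152449710159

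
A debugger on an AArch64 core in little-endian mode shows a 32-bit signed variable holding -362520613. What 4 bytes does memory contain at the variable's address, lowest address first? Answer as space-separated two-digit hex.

Two's complement of -362520613 in 32 bits: 362520613 = 0x159BA025; invert → 0xEA645FDA; add 1 → 0xEA645FDB.
Split into bytes (most-significant first): EA 64 5F DB.
Little-endian: lowest address holds the least-significant byte.
So at ascending addresses the bytes are DB 5F 64 EA.

DB 5F 64 EA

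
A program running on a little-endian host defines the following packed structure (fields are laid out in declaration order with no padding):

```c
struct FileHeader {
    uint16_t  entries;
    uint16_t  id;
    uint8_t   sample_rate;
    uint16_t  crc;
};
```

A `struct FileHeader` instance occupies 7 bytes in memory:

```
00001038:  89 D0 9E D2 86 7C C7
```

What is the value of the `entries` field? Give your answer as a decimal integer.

`entries` is the first field, at byte offset 0, occupying 2 bytes.
Bytes at offsets 0..1: 89 D0.
In little-endian order the low byte comes first in memory.
Reassemble most-significant byte first: D0 89 → 0xD089.
0xD089 = 53385.

53385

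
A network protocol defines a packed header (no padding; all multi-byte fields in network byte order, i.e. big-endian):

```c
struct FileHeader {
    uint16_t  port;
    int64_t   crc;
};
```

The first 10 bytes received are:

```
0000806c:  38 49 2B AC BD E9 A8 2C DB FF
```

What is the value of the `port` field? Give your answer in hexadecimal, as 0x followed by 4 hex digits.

0x3849

`port` is the first field, at byte offset 0, occupying 2 bytes.
Bytes at offsets 0..1: 38 49.
In big-endian order the high byte comes first in memory.
The bytes are already most-significant first: 0x3849.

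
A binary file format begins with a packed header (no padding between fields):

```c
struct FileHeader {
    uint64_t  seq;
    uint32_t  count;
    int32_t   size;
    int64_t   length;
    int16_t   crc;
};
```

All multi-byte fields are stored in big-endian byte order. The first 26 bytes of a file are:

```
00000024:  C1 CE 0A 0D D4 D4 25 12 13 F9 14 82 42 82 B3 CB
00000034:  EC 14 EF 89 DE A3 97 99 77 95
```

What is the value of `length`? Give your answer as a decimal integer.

`length` follows `seq` (8 B), `count` (4 B), `size` (4 B), so it starts at offset 8 + 4 + 4 = 16 and occupies 8 bytes.
Bytes at offsets 16..23: EC 14 EF 89 DE A3 97 99.
Big-endian: lowest address holds the most-significant byte.
The bytes are already most-significant first: 0xEC14EF89DEA39799.
Top bit is set, so as a signed 64-bit value this is 0xEC14EF89DEA39799 − 2^64 = -1435259005799524455.

-1435259005799524455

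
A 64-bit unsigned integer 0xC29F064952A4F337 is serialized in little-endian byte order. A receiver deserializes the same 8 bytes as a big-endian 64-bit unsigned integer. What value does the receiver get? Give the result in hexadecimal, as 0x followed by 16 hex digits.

Stored little-endian, the bytes at ascending addresses are 37 F3 A4 52 49 06 9F C2.
Read back as big-endian, the last byte is least significant, giving 0x37F3A45249069FC2.

0x37F3A45249069FC2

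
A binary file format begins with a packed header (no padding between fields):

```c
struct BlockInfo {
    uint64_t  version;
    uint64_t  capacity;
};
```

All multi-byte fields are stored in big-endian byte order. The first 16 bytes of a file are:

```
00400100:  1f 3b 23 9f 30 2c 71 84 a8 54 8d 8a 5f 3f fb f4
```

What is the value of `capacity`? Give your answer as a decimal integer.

12129475321858620404

`capacity` follows `version` (8 bytes), so it starts at byte offset 8 and occupies 8 bytes.
Bytes at offsets 8..15: A8 54 8D 8A 5F 3F FB F4.
In big-endian order the high byte comes first in memory.
The bytes are already most-significant first: 0xA8548D8A5F3FFBF4.
0xA8548D8A5F3FFBF4 = 12129475321858620404.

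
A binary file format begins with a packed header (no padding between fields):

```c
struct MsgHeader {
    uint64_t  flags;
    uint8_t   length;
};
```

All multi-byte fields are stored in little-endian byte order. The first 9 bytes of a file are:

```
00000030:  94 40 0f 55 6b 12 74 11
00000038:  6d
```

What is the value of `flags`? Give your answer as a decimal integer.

`flags` is the first field, at byte offset 0, occupying 8 bytes.
Bytes at offsets 0..7: 94 40 0F 55 6B 12 74 11.
Little-endian: lowest address holds the least-significant byte.
Reassemble most-significant byte first: 11 74 12 6B 55 0F 40 94 → 0x1174126B550F4094.
0x1174126B550F4094 = 1257650448141074580.

1257650448141074580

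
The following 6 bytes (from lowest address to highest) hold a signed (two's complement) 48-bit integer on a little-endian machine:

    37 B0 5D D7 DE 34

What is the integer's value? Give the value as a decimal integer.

58131700625463

In little-endian order the low byte comes first in memory.
Reassemble most-significant byte first: 34 DE D7 5D B0 37 → 0x34DED75DB037.
0x34DED75DB037 = 58131700625463.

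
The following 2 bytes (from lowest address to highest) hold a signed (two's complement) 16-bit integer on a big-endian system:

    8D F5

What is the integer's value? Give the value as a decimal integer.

-29195

Big-endian: lowest address holds the most-significant byte.
The bytes are already most-significant first: 0x8DF5.
Top bit is set, so as a signed 16-bit value this is 0x8DF5 − 2^16 = -29195.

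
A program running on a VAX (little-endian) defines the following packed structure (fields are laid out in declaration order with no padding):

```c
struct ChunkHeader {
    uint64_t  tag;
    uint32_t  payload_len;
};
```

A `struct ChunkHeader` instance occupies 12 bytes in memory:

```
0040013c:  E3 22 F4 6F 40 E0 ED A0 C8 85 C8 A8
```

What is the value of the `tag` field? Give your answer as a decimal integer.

`tag` is the first field, at byte offset 0, occupying 8 bytes.
Bytes at offsets 0..7: E3 22 F4 6F 40 E0 ED A0.
Little-endian stores the least-significant byte at the lowest address.
Reassemble most-significant byte first: A0 ED E0 40 6F F4 22 E3 → 0xA0EDE0406FF422E3.
0xA0EDE0406FF422E3 = 11596171182909694691.

11596171182909694691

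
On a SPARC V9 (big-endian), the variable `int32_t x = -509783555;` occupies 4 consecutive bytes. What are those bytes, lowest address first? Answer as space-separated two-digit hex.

Two's complement of -509783555 in 32 bits: 509783555 = 0x1E62AE03; invert → 0xE19D51FC; add 1 → 0xE19D51FD.
Split into bytes (most-significant first): E1 9D 51 FD.
In big-endian order the high byte comes first in memory.
So the memory order matches the most-significant-first order: E1 9D 51 FD.

E1 9D 51 FD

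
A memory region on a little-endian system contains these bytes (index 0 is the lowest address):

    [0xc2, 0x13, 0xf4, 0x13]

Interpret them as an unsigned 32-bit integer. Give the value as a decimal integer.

334762946

Little-endian: lowest address holds the least-significant byte.
Reassemble most-significant byte first: 13 F4 13 C2 → 0x13F413C2.
0x13F413C2 = 334762946.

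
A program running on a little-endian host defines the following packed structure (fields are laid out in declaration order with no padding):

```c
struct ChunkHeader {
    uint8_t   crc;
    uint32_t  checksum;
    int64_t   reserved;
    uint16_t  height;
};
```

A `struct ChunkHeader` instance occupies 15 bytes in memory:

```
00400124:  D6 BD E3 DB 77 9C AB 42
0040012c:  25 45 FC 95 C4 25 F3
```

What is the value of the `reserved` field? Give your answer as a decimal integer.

`reserved` follows `crc` (1 B), `checksum` (4 B), so it starts at offset 1 + 4 = 5 and occupies 8 bytes.
Bytes at offsets 5..12: 9C AB 42 25 45 FC 95 C4.
In little-endian order the low byte comes first in memory.
Reassemble most-significant byte first: C4 95 FC 45 25 42 AB 9C → 0xC495FC452542AB9C.
Top bit is set, so as a signed 64-bit value this is 0xC495FC452542AB9C − 2^64 = -4281238496837719140.

-4281238496837719140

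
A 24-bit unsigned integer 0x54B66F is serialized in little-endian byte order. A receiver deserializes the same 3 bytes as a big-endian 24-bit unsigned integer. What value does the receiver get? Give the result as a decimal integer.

7321172

Stored little-endian, the bytes at ascending addresses are 6F B6 54.
Read back as big-endian, the last byte is least significant, giving 0x6FB654.
0x6FB654 = 7321172.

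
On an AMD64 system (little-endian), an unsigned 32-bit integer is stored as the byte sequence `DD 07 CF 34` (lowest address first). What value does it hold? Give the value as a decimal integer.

In little-endian order the low byte comes first in memory.
Reassemble most-significant byte first: 34 CF 07 DD → 0x34CF07DD.
0x34CF07DD = 885983197.

885983197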